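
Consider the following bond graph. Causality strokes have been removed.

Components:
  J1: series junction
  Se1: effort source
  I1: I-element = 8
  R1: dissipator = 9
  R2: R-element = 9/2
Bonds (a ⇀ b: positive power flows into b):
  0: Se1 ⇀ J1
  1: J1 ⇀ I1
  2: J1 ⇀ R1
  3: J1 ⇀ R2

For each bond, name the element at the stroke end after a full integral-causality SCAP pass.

#0 stroke→J1  (source Se1 imposes e)
#1 stroke→I1  (prefer integral on I1)
#2 stroke→J1  (common-f at J1 fixed by 1)
#3 stroke→J1  (J1: bond 1 brought flow, rest push out)

b0 stroke→J1
b1 stroke→I1
b2 stroke→J1
b3 stroke→J1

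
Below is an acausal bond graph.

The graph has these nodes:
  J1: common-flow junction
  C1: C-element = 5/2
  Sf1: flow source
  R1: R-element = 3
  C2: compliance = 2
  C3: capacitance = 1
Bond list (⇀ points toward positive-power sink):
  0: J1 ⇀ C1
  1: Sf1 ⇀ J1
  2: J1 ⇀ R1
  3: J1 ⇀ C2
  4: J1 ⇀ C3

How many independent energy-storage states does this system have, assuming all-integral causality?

#1 |Sf1  (Sf1 (Sf) sets flow on bond)
#0 |J1  (J1 flow already set via bond 1)
#2 |J1  (1-jn J1 has f-setter on 1)
#3 |J1  (J1: bond 1 brought flow, rest push out)
#4 |J1  (J1: bond 1 brought flow, rest push out)

3  (C1, C2, C3 all integral)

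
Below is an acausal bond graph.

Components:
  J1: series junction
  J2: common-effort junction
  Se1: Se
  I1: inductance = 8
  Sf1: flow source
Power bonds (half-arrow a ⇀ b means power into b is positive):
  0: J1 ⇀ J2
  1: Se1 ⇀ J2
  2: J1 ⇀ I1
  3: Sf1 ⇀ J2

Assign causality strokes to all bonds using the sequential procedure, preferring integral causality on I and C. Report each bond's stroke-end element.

#1 →J2  (source Se1 imposes e)
#3 →Sf1  (Sf1: flow source, stroke at near end)
#0 →J1  (J2: bond 1 brought effort, rest push out)
#2 →I1  (only one flow-in slot at J1)

b0 →J1
b1 →J2
b2 →I1
b3 →Sf1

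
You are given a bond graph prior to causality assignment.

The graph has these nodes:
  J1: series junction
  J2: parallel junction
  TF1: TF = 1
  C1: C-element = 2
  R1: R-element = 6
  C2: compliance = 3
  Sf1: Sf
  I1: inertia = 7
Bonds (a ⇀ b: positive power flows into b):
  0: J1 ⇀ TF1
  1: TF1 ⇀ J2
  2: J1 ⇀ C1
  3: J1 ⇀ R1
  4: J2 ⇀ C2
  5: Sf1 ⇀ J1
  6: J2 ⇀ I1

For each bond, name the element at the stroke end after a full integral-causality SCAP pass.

β0 |J1
β1 |TF1
β2 |J1
β3 |J1
β4 |J2
β5 |Sf1
β6 |I1

bond 5 stroke at Sf1  (Sf1: flow source, stroke at near end)
bond 0 stroke at J1  (1-jn J1 has f-setter on 5)
bond 2 stroke at J1  (common-f at J1 fixed by 5)
bond 3 stroke at J1  (J1: bond 5 brought flow, rest push out)
bond 1 stroke at TF1  (TF TF1: opposite of bond 0)
bond 4 stroke at J2  (C2 integral (e out))
bond 6 stroke at I1  (J2: bond 4 brought effort, rest push out)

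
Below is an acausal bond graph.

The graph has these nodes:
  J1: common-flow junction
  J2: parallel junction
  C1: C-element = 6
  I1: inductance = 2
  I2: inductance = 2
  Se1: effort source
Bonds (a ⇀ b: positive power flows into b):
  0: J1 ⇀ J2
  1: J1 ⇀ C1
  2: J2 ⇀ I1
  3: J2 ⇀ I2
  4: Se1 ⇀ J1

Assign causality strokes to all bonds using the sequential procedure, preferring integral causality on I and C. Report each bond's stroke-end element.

#4 stroke at J1  (Se1 fixes effort; stroke away)
#1 stroke at J1  (prefer integral on C1)
#0 stroke at J2  (closing 1-jn rule on J1)
#2 stroke at I1  (0-jn J2 has e-setter on 0)
#3 stroke at I2  (J2 effort already set via bond 0)

b0 |J2
b1 |J1
b2 |I1
b3 |I2
b4 |J1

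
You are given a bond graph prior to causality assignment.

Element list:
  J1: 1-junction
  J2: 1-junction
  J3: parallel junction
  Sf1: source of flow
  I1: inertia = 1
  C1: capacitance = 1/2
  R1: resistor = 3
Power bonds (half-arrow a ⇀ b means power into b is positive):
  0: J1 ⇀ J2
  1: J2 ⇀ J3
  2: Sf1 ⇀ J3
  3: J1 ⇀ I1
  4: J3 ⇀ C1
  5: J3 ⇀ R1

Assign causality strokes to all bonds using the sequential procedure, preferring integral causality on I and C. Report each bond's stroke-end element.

b0 →J1
b1 →J2
b2 →Sf1
b3 →I1
b4 →J3
b5 →R1

β2 stroke→Sf1  (source Sf1 imposes f)
β3 stroke→I1  (I1 outputs flow p/I1)
β0 stroke→J1  (common-f at J1 fixed by 3)
β1 stroke→J2  (common-f at J2 fixed by 0)
β4 stroke→J3  (C1: C, integral causality)
β5 stroke→R1  (J3: bond 4 brought effort, rest push out)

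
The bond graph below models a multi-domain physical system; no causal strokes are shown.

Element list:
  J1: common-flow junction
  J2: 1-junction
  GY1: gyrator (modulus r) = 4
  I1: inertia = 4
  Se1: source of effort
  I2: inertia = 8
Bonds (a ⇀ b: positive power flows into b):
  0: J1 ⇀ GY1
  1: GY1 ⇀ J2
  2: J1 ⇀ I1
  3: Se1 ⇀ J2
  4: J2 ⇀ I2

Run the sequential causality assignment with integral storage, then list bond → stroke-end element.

b3 stroke at J2  (Se1 fixes effort; stroke away)
b2 stroke at I1  (I1 outputs flow p/I1)
b0 stroke at J1  (common-f at J1 fixed by 2)
b1 stroke at J2  (GY1 both-in/both-out from 0)
b4 stroke at I2  (J2: last free bond brings flow in)

#0 stroke at J1
#1 stroke at J2
#2 stroke at I1
#3 stroke at J2
#4 stroke at I2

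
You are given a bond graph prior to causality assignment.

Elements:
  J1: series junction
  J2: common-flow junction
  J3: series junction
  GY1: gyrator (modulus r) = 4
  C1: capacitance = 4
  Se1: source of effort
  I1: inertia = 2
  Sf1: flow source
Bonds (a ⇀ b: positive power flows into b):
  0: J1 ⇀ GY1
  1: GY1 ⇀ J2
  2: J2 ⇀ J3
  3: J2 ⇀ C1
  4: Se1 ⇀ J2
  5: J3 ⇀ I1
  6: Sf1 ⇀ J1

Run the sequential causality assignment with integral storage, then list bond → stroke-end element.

bond 4 →J2  (Se1 fixes effort; stroke away)
bond 6 →Sf1  (Sf1: flow source, stroke at near end)
bond 0 →J1  (1-jn J1 has f-setter on 6)
bond 1 →J2  (GY1 both-in/both-out from 0)
bond 3 →J2  (C1: C, integral causality)
bond 2 →J3  (only one flow-in slot at J2)
bond 5 →I1  (J3 needs exactly one f-in)

#0 |J1
#1 |J2
#2 |J3
#3 |J2
#4 |J2
#5 |I1
#6 |Sf1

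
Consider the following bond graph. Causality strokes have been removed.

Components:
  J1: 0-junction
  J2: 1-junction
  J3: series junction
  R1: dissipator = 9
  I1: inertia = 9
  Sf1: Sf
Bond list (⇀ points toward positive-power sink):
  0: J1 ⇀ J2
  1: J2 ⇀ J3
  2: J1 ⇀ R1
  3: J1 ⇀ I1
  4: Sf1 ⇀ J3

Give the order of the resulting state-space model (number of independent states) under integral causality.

bond 4 |Sf1  (Sf1 (Sf) sets flow on bond)
bond 1 |J3  (common-f at J3 fixed by 4)
bond 0 |J2  (J2: bond 1 brought flow, rest push out)
bond 3 |I1  (I1 integral (f out))
bond 2 |J1  (J1: last free bond brings effort in)

1  (I1 all integral)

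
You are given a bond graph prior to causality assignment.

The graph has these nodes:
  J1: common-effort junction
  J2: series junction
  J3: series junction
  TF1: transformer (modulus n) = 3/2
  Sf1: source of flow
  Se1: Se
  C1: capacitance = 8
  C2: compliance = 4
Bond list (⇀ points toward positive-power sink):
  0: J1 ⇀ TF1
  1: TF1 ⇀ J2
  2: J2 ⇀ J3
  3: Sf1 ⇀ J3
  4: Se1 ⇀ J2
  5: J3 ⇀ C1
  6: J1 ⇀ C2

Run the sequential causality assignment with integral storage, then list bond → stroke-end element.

b0 stroke→TF1
b1 stroke→J2
b2 stroke→J3
b3 stroke→Sf1
b4 stroke→J2
b5 stroke→J3
b6 stroke→J1

β3 →Sf1  (source Sf1 imposes f)
β4 →J2  (source Se1 imposes e)
β2 →J3  (common-f at J3 fixed by 3)
β5 →J3  (1-jn J3 has f-setter on 3)
β1 →J2  (J2: bond 2 brought flow, rest push out)
β0 →TF1  (TF1: transformer flips bond 1)
β6 →J1  (J1: last free bond brings effort in)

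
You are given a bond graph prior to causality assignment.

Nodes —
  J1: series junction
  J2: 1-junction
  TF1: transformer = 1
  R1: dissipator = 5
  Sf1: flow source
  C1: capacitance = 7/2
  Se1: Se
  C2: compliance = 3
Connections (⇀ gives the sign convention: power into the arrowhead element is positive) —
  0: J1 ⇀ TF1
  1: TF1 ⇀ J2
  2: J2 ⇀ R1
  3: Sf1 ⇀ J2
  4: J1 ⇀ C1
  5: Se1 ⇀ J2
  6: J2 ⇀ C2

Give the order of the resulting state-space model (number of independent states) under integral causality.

2  (C1, C2 all integral)

#3 stroke→Sf1  (Sf1 (Sf) sets flow on bond)
#5 stroke→J2  (Se1: effort source, stroke at far end)
#1 stroke→J2  (common-f at J2 fixed by 3)
#2 stroke→J2  (common-f at J2 fixed by 3)
#6 stroke→J2  (J2 flow already set via bond 3)
#0 stroke→TF1  (TF1 one-in-one-out from 1)
#4 stroke→J1  (1-jn J1 has f-setter on 0)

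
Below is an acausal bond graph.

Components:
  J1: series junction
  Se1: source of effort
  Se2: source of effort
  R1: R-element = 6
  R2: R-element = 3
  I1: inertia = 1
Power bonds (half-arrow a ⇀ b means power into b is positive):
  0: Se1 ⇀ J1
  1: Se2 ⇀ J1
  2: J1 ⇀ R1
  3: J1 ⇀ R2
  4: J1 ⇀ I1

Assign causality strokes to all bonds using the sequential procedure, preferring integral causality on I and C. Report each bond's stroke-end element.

β0 |J1  (source Se1 imposes e)
β1 |J1  (source Se2 imposes e)
β4 |I1  (prefer integral on I1)
β2 |J1  (common-f at J1 fixed by 4)
β3 |J1  (J1 flow already set via bond 4)

b0 |J1
b1 |J1
b2 |J1
b3 |J1
b4 |I1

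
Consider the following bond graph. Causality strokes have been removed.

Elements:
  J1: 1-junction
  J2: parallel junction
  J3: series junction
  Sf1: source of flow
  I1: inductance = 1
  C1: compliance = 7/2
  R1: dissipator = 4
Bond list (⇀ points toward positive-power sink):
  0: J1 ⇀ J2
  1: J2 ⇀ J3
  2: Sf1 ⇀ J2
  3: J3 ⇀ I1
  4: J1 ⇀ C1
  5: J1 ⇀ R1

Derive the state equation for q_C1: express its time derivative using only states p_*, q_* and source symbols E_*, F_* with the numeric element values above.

bond 2 →Sf1  (Sf1 fixes flow; stroke at Sf1)
bond 3 →I1  (I1: I, integral causality)
bond 1 →J3  (1-jn J3 has f-setter on 3)
bond 0 →J2  (only one effort-in slot at J2)
bond 4 →J1  (J1: bond 0 brought flow, rest push out)
bond 5 →J1  (1-jn J1 has f-setter on 0)

dq_C1/dt = -F_Sf1 + p_I1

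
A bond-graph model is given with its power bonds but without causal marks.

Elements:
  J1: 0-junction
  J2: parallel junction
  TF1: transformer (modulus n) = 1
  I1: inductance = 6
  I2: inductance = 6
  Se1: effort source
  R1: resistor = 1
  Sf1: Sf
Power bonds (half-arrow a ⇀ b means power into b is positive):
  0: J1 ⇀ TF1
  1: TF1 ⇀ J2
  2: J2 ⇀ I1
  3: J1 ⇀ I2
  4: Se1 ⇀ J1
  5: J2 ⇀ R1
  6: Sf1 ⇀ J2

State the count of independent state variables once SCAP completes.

#4 →J1  (source Se1 imposes e)
#6 →Sf1  (Sf1 fixes flow; stroke at Sf1)
#0 →TF1  (J1 effort already set via bond 4)
#3 →I2  (common-e at J1 fixed by 4)
#1 →J2  (TF1: transformer flips bond 0)
#2 →I1  (J2 effort already set via bond 1)
#5 →R1  (0-jn J2 has e-setter on 1)

2  (I1, I2 all integral)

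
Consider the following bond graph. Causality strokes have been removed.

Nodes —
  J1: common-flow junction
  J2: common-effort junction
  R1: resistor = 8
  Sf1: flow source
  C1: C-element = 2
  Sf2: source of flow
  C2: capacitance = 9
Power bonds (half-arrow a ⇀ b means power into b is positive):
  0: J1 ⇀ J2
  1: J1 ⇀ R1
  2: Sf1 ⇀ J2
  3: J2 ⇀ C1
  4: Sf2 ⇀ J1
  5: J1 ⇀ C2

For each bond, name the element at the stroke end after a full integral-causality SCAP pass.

#0 stroke at J1
#1 stroke at J1
#2 stroke at Sf1
#3 stroke at J2
#4 stroke at Sf2
#5 stroke at J1

#2 →Sf1  (Sf1 fixes flow; stroke at Sf1)
#4 →Sf2  (source Sf2 imposes f)
#0 →J1  (1-jn J1 has f-setter on 4)
#1 →J1  (common-f at J1 fixed by 4)
#5 →J1  (1-jn J1 has f-setter on 4)
#3 →J2  (J2 needs exactly one e-in)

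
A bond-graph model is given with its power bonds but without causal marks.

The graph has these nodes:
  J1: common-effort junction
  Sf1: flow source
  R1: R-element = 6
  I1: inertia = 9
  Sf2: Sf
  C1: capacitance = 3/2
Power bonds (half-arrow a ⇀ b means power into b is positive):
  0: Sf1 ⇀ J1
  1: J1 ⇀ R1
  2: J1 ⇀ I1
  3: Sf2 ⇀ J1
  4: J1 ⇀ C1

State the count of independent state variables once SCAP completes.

2  (C1, I1 all integral)

b0 →Sf1  (Sf1 fixes flow; stroke at Sf1)
b3 →Sf2  (Sf2: flow source, stroke at near end)
b2 →I1  (I1 outputs flow p/I1)
b4 →J1  (C1 outputs effort q/C1)
b1 →R1  (J1: bond 4 brought effort, rest push out)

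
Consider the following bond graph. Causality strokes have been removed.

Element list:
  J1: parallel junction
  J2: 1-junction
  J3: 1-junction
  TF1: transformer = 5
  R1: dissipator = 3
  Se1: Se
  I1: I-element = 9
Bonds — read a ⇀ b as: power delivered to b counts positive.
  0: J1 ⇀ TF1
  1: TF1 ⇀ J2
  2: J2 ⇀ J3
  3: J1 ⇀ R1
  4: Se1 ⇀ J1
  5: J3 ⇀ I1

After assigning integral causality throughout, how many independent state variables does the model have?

1  (I1 all integral)

β4 stroke at J1  (Se1 fixes effort; stroke away)
β0 stroke at TF1  (J1: bond 4 brought effort, rest push out)
β3 stroke at R1  (J1: bond 4 brought effort, rest push out)
β1 stroke at J2  (TF1: transformer flips bond 0)
β2 stroke at J3  (J2 needs exactly one f-in)
β5 stroke at I1  (J3: last free bond brings flow in)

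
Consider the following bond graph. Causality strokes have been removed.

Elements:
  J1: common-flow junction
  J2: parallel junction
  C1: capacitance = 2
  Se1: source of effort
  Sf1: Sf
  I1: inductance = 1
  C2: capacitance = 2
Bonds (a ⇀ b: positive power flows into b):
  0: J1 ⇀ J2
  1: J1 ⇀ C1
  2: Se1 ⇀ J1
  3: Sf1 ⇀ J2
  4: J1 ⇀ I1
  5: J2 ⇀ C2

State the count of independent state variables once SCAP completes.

β2 stroke at J1  (Se1: effort source, stroke at far end)
β3 stroke at Sf1  (Sf1 (Sf) sets flow on bond)
β1 stroke at J1  (prefer integral on C1)
β4 stroke at I1  (prefer integral on I1)
β0 stroke at J1  (J1 flow already set via bond 4)
β5 stroke at J2  (J2 needs exactly one e-in)

3  (C1, C2, I1 all integral)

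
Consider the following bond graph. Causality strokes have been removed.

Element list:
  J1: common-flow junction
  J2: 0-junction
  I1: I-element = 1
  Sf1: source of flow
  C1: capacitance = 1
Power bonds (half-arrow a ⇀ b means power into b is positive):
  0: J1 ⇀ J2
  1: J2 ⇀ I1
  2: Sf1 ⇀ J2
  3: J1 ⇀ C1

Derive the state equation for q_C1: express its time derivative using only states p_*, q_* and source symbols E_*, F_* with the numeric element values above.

#2 |Sf1  (source Sf1 imposes f)
#1 |I1  (I1 integral (f out))
#0 |J2  (only one effort-in slot at J2)
#3 |J1  (common-f at J1 fixed by 0)

dq_C1/dt = -F_Sf1 + p_I1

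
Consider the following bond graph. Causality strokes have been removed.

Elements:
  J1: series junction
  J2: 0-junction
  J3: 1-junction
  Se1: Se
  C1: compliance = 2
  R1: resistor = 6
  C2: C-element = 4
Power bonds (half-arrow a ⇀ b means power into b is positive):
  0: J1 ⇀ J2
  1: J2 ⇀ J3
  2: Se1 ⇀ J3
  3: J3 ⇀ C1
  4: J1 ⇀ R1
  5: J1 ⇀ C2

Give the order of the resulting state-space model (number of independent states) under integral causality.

2  (C1, C2 all integral)

b2 |J3  (Se1 (Se) sets effort on bond)
b3 |J3  (C1: C, integral causality)
b1 |J2  (only one flow-in slot at J3)
b0 |J1  (J2: bond 1 brought effort, rest push out)
b5 |J1  (C2: C, integral causality)
b4 |R1  (closing 1-jn rule on J1)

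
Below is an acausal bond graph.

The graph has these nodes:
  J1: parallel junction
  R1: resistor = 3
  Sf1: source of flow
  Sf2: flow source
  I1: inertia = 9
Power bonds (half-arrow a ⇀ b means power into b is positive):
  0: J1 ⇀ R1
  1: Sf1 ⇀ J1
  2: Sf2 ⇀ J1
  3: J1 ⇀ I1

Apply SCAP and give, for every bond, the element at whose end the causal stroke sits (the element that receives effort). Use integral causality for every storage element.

#0 →J1
#1 →Sf1
#2 →Sf2
#3 →I1

#1 stroke→Sf1  (source Sf1 imposes f)
#2 stroke→Sf2  (Sf2 (Sf) sets flow on bond)
#3 stroke→I1  (I1: I, integral causality)
#0 stroke→J1  (J1: last free bond brings effort in)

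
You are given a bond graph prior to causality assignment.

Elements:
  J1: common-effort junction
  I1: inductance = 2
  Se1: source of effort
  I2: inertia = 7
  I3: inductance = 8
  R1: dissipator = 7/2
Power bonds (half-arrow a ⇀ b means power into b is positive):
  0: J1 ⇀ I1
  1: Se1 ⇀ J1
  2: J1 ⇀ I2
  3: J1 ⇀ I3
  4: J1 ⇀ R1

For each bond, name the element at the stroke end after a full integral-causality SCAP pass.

b1 |J1  (Se1 fixes effort; stroke away)
b0 |I1  (0-jn J1 has e-setter on 1)
b2 |I2  (J1: bond 1 brought effort, rest push out)
b3 |I3  (common-e at J1 fixed by 1)
b4 |R1  (J1 effort already set via bond 1)

β0 |I1
β1 |J1
β2 |I2
β3 |I3
β4 |R1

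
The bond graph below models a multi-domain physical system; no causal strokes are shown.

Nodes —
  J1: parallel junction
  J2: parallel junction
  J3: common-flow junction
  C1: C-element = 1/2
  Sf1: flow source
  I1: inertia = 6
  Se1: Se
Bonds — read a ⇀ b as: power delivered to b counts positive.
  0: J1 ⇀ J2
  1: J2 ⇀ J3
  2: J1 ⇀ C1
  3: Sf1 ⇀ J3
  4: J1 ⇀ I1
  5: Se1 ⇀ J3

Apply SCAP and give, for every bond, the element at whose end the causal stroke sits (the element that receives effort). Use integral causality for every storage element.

#3 stroke→Sf1  (Sf1: flow source, stroke at near end)
#5 stroke→J3  (Se1 (Se) sets effort on bond)
#1 stroke→J3  (J3: bond 3 brought flow, rest push out)
#0 stroke→J2  (closing 0-jn rule on J2)
#2 stroke→J1  (C1 outputs effort q/C1)
#4 stroke→I1  (J1 effort already set via bond 2)

b0 →J2
b1 →J3
b2 →J1
b3 →Sf1
b4 →I1
b5 →J3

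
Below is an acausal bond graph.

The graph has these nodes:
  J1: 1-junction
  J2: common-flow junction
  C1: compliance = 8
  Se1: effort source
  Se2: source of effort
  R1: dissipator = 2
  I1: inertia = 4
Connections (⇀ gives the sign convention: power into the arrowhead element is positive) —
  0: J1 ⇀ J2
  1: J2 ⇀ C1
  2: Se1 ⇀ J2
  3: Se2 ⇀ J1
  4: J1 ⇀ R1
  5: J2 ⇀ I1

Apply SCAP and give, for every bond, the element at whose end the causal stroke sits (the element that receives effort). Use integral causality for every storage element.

b0 stroke→J2
b1 stroke→J2
b2 stroke→J2
b3 stroke→J1
b4 stroke→J1
b5 stroke→I1

#2 →J2  (source Se1 imposes e)
#3 →J1  (Se2 fixes effort; stroke away)
#1 →J2  (C1: C, integral causality)
#5 →I1  (I1 outputs flow p/I1)
#0 →J2  (J2: bond 5 brought flow, rest push out)
#4 →J1  (J1: bond 0 brought flow, rest push out)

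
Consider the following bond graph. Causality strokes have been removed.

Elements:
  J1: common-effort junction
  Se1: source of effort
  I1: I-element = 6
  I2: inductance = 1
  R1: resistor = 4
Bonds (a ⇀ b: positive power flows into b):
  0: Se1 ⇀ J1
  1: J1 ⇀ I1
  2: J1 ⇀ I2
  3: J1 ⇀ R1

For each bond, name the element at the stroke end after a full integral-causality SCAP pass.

#0 stroke at J1  (Se1 fixes effort; stroke away)
#1 stroke at I1  (common-e at J1 fixed by 0)
#2 stroke at I2  (J1: bond 0 brought effort, rest push out)
#3 stroke at R1  (J1: bond 0 brought effort, rest push out)

bond 0 stroke→J1
bond 1 stroke→I1
bond 2 stroke→I2
bond 3 stroke→R1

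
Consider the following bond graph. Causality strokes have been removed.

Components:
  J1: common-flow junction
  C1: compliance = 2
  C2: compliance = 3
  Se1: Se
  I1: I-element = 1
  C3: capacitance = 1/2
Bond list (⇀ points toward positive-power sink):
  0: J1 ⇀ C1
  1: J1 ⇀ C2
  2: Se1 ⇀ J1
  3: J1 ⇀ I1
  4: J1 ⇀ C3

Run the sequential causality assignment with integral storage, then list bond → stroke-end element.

b0 →J1
b1 →J1
b2 →J1
b3 →I1
b4 →J1

#2 stroke at J1  (Se1 (Se) sets effort on bond)
#0 stroke at J1  (C1 integral (e out))
#1 stroke at J1  (C2: C, integral causality)
#3 stroke at I1  (I1 outputs flow p/I1)
#4 stroke at J1  (common-f at J1 fixed by 3)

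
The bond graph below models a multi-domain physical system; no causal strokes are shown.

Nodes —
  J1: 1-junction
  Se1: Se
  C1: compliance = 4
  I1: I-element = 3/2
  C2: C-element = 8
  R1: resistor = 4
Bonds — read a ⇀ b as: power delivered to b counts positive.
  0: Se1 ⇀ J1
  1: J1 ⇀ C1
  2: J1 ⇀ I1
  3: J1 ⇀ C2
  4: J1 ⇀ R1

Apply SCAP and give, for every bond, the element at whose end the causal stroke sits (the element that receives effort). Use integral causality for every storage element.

β0 stroke at J1
β1 stroke at J1
β2 stroke at I1
β3 stroke at J1
β4 stroke at J1

b0 |J1  (source Se1 imposes e)
b1 |J1  (C1 outputs effort q/C1)
b2 |I1  (I1 integral (f out))
b3 |J1  (1-jn J1 has f-setter on 2)
b4 |J1  (J1 flow already set via bond 2)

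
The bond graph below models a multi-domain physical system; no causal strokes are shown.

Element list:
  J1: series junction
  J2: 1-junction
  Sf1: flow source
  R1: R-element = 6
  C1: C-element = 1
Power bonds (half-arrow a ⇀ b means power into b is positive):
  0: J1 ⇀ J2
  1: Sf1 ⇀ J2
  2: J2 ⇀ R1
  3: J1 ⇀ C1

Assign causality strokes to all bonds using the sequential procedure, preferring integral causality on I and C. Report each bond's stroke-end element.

b1 stroke→Sf1  (Sf1 fixes flow; stroke at Sf1)
b0 stroke→J2  (1-jn J2 has f-setter on 1)
b2 stroke→J2  (J2 flow already set via bond 1)
b3 stroke→J1  (1-jn J1 has f-setter on 0)

bond 0 stroke→J2
bond 1 stroke→Sf1
bond 2 stroke→J2
bond 3 stroke→J1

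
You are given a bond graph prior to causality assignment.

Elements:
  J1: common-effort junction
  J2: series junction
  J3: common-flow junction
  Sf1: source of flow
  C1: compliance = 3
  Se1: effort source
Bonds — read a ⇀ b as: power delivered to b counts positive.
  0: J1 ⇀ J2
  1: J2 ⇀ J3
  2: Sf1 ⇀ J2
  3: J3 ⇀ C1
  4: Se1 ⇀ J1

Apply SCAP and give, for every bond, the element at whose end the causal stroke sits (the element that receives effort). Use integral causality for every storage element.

bond 2 stroke at Sf1  (Sf1 (Sf) sets flow on bond)
bond 4 stroke at J1  (Se1: effort source, stroke at far end)
bond 0 stroke at J2  (J1 effort already set via bond 4)
bond 1 stroke at J2  (J2: bond 2 brought flow, rest push out)
bond 3 stroke at J3  (J3: bond 1 brought flow, rest push out)

β0 stroke→J2
β1 stroke→J2
β2 stroke→Sf1
β3 stroke→J3
β4 stroke→J1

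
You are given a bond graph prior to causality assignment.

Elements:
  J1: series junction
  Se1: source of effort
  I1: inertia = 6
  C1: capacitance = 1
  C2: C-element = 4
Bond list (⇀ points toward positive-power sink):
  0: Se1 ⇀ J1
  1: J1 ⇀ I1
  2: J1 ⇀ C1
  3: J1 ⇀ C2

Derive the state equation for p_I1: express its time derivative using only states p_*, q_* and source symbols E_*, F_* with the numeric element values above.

dp_I1/dt = E_Se1 - q_C1 - q_C2/4

bond 0 stroke→J1  (Se1 fixes effort; stroke away)
bond 1 stroke→I1  (I1 integral (f out))
bond 2 stroke→J1  (J1 flow already set via bond 1)
bond 3 stroke→J1  (1-jn J1 has f-setter on 1)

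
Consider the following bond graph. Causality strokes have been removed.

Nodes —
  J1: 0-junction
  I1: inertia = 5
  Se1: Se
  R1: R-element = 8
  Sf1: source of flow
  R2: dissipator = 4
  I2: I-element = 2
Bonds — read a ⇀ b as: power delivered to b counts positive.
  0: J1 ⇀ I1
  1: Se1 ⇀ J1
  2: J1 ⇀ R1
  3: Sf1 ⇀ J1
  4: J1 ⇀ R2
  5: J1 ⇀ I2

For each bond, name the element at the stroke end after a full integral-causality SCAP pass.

bond 1 |J1  (Se1 fixes effort; stroke away)
bond 3 |Sf1  (Sf1 (Sf) sets flow on bond)
bond 0 |I1  (common-e at J1 fixed by 1)
bond 2 |R1  (0-jn J1 has e-setter on 1)
bond 4 |R2  (0-jn J1 has e-setter on 1)
bond 5 |I2  (J1: bond 1 brought effort, rest push out)

b0 |I1
b1 |J1
b2 |R1
b3 |Sf1
b4 |R2
b5 |I2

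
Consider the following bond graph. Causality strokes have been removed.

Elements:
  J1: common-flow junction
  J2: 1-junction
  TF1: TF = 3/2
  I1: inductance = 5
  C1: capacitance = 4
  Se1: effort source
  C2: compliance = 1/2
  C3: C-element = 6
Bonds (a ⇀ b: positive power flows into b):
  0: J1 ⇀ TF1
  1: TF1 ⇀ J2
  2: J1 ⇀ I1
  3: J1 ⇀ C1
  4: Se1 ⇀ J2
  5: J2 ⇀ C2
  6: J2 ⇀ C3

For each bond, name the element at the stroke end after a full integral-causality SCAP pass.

b4 |J2  (Se1: effort source, stroke at far end)
b2 |I1  (I1 integral (f out))
b0 |J1  (J1: bond 2 brought flow, rest push out)
b3 |J1  (1-jn J1 has f-setter on 2)
b1 |TF1  (TF TF1: opposite of bond 0)
b5 |J2  (J2 flow already set via bond 1)
b6 |J2  (J2 flow already set via bond 1)

b0 stroke at J1
b1 stroke at TF1
b2 stroke at I1
b3 stroke at J1
b4 stroke at J2
b5 stroke at J2
b6 stroke at J2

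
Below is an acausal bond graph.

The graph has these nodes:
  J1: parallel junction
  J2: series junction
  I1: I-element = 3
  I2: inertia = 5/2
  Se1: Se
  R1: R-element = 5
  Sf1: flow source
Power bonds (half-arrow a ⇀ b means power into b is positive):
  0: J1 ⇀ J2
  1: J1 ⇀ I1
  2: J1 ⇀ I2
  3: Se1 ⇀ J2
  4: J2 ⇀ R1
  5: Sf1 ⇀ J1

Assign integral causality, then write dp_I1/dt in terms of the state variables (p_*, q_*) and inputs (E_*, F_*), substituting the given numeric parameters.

dp_I1/dt = -E_Se1 + 5*F_Sf1 - 5*p_I1/3 - 2*p_I2

#3 |J2  (Se1: effort source, stroke at far end)
#5 |Sf1  (Sf1 (Sf) sets flow on bond)
#1 |I1  (I1: I, integral causality)
#2 |I2  (prefer integral on I2)
#0 |J1  (J1: last free bond brings effort in)
#4 |J2  (1-jn J2 has f-setter on 0)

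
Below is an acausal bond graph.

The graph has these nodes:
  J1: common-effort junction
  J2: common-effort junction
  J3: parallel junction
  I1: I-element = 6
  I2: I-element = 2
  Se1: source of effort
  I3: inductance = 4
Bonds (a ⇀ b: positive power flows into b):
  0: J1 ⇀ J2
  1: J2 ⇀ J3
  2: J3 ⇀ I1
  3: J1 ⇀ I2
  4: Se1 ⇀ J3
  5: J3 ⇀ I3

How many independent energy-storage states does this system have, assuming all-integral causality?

bond 4 |J3  (Se1 fixes effort; stroke away)
bond 1 |J2  (J3: bond 4 brought effort, rest push out)
bond 2 |I1  (J3 effort already set via bond 4)
bond 5 |I3  (J3 effort already set via bond 4)
bond 0 |J1  (0-jn J2 has e-setter on 1)
bond 3 |I2  (J1: bond 0 brought effort, rest push out)

3  (I1, I2, I3 all integral)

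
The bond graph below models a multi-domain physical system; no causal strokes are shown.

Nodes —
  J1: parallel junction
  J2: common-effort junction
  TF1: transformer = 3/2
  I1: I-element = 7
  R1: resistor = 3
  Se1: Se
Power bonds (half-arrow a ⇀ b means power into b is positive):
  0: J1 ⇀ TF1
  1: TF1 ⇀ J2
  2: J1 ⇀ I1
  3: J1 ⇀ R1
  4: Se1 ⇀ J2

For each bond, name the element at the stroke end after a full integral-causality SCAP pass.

β4 stroke→J2  (Se1 (Se) sets effort on bond)
β1 stroke→TF1  (J2 effort already set via bond 4)
β0 stroke→J1  (TF1: transformer flips bond 1)
β2 stroke→I1  (common-e at J1 fixed by 0)
β3 stroke→R1  (J1: bond 0 brought effort, rest push out)

bond 0 stroke→J1
bond 1 stroke→TF1
bond 2 stroke→I1
bond 3 stroke→R1
bond 4 stroke→J2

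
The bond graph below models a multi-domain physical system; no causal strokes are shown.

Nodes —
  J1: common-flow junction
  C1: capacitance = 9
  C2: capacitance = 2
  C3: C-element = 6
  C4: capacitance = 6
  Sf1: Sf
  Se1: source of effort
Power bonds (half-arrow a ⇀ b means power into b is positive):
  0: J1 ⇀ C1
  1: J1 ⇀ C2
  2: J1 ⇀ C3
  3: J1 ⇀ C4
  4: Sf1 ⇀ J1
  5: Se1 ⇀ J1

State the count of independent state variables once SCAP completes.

β4 →Sf1  (Sf1 (Sf) sets flow on bond)
β5 →J1  (Se1: effort source, stroke at far end)
β0 →J1  (common-f at J1 fixed by 4)
β1 →J1  (J1: bond 4 brought flow, rest push out)
β2 →J1  (J1: bond 4 brought flow, rest push out)
β3 →J1  (1-jn J1 has f-setter on 4)

4  (C1, C2, C3, C4 all integral)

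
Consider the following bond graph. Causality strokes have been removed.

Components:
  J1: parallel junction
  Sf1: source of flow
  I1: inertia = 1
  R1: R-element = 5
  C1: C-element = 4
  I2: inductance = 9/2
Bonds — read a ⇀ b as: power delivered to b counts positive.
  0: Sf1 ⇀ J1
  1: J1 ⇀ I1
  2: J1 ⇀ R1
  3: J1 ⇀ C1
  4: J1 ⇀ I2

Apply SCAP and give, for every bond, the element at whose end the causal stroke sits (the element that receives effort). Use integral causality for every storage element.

β0 →Sf1  (source Sf1 imposes f)
β1 →I1  (I1: I, integral causality)
β3 →J1  (C1: C, integral causality)
β2 →R1  (0-jn J1 has e-setter on 3)
β4 →I2  (J1 effort already set via bond 3)

β0 →Sf1
β1 →I1
β2 →R1
β3 →J1
β4 →I2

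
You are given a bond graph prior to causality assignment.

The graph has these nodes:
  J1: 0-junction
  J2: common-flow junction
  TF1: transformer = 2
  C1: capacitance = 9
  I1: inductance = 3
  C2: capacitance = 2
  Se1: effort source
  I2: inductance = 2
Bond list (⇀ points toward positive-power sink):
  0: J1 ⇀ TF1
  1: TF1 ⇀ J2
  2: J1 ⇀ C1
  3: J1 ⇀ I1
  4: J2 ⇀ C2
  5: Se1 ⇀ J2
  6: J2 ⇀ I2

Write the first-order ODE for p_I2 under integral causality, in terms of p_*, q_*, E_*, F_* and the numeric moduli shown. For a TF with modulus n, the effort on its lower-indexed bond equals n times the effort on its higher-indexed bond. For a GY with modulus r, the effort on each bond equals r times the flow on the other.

b5 stroke at J2  (source Se1 imposes e)
b2 stroke at J1  (C1 outputs effort q/C1)
b0 stroke at TF1  (common-e at J1 fixed by 2)
b3 stroke at I1  (common-e at J1 fixed by 2)
b1 stroke at J2  (through TF1, causality passes straight; one stroke at TF1)
b4 stroke at J2  (C2 outputs effort q/C2)
b6 stroke at I2  (J2: last free bond brings flow in)

dp_I2/dt = E_Se1 + q_C1/18 - q_C2/2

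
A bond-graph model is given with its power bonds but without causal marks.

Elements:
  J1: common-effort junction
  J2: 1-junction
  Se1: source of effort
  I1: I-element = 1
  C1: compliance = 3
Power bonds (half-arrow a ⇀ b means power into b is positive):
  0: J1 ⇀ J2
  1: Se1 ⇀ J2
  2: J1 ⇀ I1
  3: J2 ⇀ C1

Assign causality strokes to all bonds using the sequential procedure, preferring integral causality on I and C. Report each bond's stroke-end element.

bond 1 →J2  (Se1 fixes effort; stroke away)
bond 2 →I1  (I1 outputs flow p/I1)
bond 0 →J1  (J1 needs exactly one e-in)
bond 3 →J2  (J2: bond 0 brought flow, rest push out)

b0 stroke→J1
b1 stroke→J2
b2 stroke→I1
b3 stroke→J2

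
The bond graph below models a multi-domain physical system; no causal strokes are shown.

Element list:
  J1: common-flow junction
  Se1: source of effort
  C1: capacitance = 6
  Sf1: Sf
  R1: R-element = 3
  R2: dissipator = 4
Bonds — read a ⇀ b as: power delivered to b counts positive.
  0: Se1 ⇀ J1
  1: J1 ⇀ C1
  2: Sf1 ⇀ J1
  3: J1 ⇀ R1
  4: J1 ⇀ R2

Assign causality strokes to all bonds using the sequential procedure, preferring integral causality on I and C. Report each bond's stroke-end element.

β0 |J1
β1 |J1
β2 |Sf1
β3 |J1
β4 |J1

b0 →J1  (Se1: effort source, stroke at far end)
b2 →Sf1  (Sf1 (Sf) sets flow on bond)
b1 →J1  (J1: bond 2 brought flow, rest push out)
b3 →J1  (1-jn J1 has f-setter on 2)
b4 →J1  (common-f at J1 fixed by 2)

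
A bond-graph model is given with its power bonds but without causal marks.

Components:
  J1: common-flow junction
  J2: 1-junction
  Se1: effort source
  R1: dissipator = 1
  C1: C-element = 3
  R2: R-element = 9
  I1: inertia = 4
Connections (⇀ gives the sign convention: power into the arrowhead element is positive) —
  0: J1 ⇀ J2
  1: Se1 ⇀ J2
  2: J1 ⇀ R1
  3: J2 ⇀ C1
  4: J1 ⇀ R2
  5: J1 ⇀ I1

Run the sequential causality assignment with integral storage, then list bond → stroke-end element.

bond 1 →J2  (Se1: effort source, stroke at far end)
bond 3 →J2  (C1: C, integral causality)
bond 0 →J1  (J2: last free bond brings flow in)
bond 5 →I1  (I1 integral (f out))
bond 2 →J1  (J1: bond 5 brought flow, rest push out)
bond 4 →J1  (common-f at J1 fixed by 5)

bond 0 stroke at J1
bond 1 stroke at J2
bond 2 stroke at J1
bond 3 stroke at J2
bond 4 stroke at J1
bond 5 stroke at I1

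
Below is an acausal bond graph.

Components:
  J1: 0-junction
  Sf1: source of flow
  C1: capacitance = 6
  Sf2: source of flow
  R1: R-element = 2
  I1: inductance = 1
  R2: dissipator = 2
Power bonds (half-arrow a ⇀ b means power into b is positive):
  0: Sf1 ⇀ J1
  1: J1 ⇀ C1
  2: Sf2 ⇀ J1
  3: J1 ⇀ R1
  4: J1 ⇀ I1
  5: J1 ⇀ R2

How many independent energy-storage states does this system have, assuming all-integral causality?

bond 0 stroke→Sf1  (Sf1 fixes flow; stroke at Sf1)
bond 2 stroke→Sf2  (Sf2: flow source, stroke at near end)
bond 1 stroke→J1  (C1 integral (e out))
bond 3 stroke→R1  (0-jn J1 has e-setter on 1)
bond 4 stroke→I1  (J1: bond 1 brought effort, rest push out)
bond 5 stroke→R2  (0-jn J1 has e-setter on 1)

2  (C1, I1 all integral)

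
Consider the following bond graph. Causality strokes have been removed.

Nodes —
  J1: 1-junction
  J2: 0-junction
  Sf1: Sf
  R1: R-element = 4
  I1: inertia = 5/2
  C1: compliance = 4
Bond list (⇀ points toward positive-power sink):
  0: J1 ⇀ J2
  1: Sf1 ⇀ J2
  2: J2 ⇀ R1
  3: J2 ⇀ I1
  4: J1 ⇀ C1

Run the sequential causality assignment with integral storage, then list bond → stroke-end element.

b1 stroke at Sf1  (Sf1 fixes flow; stroke at Sf1)
b3 stroke at I1  (I1 outputs flow p/I1)
b4 stroke at J1  (C1 integral (e out))
b0 stroke at J2  (J1: last free bond brings flow in)
b2 stroke at R1  (J2: bond 0 brought effort, rest push out)

#0 →J2
#1 →Sf1
#2 →R1
#3 →I1
#4 →J1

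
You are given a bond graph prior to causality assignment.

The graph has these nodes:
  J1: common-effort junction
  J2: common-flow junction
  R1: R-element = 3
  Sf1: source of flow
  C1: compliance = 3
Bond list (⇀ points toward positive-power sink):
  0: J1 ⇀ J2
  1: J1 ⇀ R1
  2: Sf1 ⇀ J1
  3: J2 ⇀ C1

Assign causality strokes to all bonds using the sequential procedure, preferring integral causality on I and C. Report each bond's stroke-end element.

β2 stroke→Sf1  (Sf1: flow source, stroke at near end)
β3 stroke→J2  (C1 integral (e out))
β0 stroke→J1  (J2 needs exactly one f-in)
β1 stroke→R1  (0-jn J1 has e-setter on 0)

b0 |J1
b1 |R1
b2 |Sf1
b3 |J2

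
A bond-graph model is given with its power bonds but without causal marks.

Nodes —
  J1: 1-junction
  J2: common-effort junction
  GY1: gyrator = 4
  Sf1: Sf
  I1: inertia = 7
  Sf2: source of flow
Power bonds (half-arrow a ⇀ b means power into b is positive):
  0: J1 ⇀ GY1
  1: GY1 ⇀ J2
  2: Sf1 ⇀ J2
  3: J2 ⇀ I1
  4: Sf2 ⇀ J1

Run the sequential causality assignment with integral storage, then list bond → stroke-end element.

bond 2 stroke at Sf1  (source Sf1 imposes f)
bond 4 stroke at Sf2  (Sf2 fixes flow; stroke at Sf2)
bond 0 stroke at J1  (J1 flow already set via bond 4)
bond 1 stroke at J2  (through GY1, causality inverts; strokes same side of GY1)
bond 3 stroke at I1  (0-jn J2 has e-setter on 1)

bond 0 →J1
bond 1 →J2
bond 2 →Sf1
bond 3 →I1
bond 4 →Sf2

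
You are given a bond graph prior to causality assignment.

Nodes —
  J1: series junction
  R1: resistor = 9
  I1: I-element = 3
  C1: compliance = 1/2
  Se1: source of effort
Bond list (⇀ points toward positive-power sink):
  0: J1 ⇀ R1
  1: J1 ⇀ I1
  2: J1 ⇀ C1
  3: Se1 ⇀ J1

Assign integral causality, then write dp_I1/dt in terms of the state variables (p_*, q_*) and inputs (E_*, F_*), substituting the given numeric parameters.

β3 stroke at J1  (Se1: effort source, stroke at far end)
β1 stroke at I1  (I1 outputs flow p/I1)
β0 stroke at J1  (J1 flow already set via bond 1)
β2 stroke at J1  (J1: bond 1 brought flow, rest push out)

dp_I1/dt = E_Se1 - 3*p_I1 - 2*q_C1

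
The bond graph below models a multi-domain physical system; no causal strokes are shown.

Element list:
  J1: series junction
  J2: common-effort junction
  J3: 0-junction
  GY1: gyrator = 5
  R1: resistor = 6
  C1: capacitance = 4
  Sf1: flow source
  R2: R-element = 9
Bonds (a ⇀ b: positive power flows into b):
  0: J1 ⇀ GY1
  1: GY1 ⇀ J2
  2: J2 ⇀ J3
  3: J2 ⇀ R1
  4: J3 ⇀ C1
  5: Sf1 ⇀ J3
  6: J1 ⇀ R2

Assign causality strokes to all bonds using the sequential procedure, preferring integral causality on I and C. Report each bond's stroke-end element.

b0 stroke→GY1
b1 stroke→GY1
b2 stroke→J2
b3 stroke→R1
b4 stroke→J3
b5 stroke→Sf1
b6 stroke→J1

#5 stroke→Sf1  (Sf1: flow source, stroke at near end)
#4 stroke→J3  (C1: C, integral causality)
#2 stroke→J2  (common-e at J3 fixed by 4)
#1 stroke→GY1  (J2: bond 2 brought effort, rest push out)
#3 stroke→R1  (0-jn J2 has e-setter on 2)
#0 stroke→GY1  (GY GY1: same side as bond 1)
#6 stroke→J1  (common-f at J1 fixed by 0)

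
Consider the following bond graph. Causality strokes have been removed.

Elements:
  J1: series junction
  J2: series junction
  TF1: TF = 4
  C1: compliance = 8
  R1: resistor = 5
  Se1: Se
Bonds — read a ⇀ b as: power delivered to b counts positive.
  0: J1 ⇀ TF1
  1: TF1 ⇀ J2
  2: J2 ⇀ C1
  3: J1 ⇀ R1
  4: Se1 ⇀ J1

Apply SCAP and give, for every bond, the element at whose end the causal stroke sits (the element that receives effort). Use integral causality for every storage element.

β0 |J1
β1 |TF1
β2 |J2
β3 |R1
β4 |J1

bond 4 stroke→J1  (Se1 fixes effort; stroke away)
bond 2 stroke→J2  (prefer integral on C1)
bond 1 stroke→TF1  (J2: last free bond brings flow in)
bond 0 stroke→J1  (through TF1, causality passes straight; one stroke at TF1)
bond 3 stroke→R1  (J1: last free bond brings flow in)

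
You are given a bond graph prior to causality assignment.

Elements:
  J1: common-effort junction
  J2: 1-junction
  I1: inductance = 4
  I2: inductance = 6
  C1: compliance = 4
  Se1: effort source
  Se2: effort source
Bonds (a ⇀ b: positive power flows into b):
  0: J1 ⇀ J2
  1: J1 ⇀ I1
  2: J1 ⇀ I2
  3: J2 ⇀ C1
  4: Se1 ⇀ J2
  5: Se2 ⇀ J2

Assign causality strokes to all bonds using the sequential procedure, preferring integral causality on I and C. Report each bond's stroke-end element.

b0 |J1
b1 |I1
b2 |I2
b3 |J2
b4 |J2
b5 |J2

bond 4 stroke→J2  (Se1 fixes effort; stroke away)
bond 5 stroke→J2  (source Se2 imposes e)
bond 1 stroke→I1  (I1 outputs flow p/I1)
bond 2 stroke→I2  (I2: I, integral causality)
bond 0 stroke→J1  (closing 0-jn rule on J1)
bond 3 stroke→J2  (common-f at J2 fixed by 0)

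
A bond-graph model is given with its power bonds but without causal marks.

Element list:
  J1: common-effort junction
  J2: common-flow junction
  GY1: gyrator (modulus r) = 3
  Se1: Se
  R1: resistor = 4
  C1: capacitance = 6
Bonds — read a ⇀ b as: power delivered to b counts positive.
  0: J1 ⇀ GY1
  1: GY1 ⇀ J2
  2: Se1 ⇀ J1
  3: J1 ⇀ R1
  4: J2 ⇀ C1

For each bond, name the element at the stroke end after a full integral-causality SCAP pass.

#2 stroke→J1  (Se1 fixes effort; stroke away)
#0 stroke→GY1  (J1: bond 2 brought effort, rest push out)
#3 stroke→R1  (common-e at J1 fixed by 2)
#1 stroke→GY1  (GY GY1: same side as bond 0)
#4 stroke→J2  (J2 flow already set via bond 1)

β0 |GY1
β1 |GY1
β2 |J1
β3 |R1
β4 |J2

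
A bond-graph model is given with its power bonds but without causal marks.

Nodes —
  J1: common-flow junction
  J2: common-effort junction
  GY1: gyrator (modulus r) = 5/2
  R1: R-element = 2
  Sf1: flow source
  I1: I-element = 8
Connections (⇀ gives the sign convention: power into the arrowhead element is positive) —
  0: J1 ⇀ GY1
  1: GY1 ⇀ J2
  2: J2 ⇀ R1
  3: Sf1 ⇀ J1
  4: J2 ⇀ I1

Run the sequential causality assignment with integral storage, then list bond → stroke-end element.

β3 →Sf1  (Sf1: flow source, stroke at near end)
β0 →J1  (J1 flow already set via bond 3)
β1 →J2  (GY GY1: same side as bond 0)
β2 →R1  (J2: bond 1 brought effort, rest push out)
β4 →I1  (J2: bond 1 brought effort, rest push out)

b0 |J1
b1 |J2
b2 |R1
b3 |Sf1
b4 |I1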